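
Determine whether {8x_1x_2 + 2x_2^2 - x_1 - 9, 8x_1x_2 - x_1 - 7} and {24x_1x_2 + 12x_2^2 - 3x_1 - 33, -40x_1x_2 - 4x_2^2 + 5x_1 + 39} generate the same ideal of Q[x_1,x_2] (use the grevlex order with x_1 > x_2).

For a fixed monomial order, each ideal has a unique reduced Gröbner basis; comparing bases decides equality.
Buchberger on the first generating set:
f_1 = 8x_1x_2 + 2x_2^2 - x_1 - 9, LT = x_1x_2.
f_2 = 8x_1x_2 - x_1 - 7, LT = x_1x_2.

S(f_1,f_2): lcm = x_1x_2. S = 1/4x_2^2 - 1/4.
  reduce S modulo (f_1, f_2):
  remainder 1/4x_2^2 - 1/4 ≠ 0; add g_3 = 1/4x_2^2 - 1/4 to the basis.

S(f_1,g_3): lcm = x_1x_2^2. S = 1/4x_2^3 - 1/8x_1x_2 + x_1 - 9/8x_2.
  reduce S modulo (f_1, f_2, g_3):
  remainder 63/64x_1 - 7/8x_2 - 7/64 ≠ 0; add g_4 = 63/64x_1 - 7/8x_2 - 7/64 to the basis.

The other S-polynomials (S(f_2,g_3), S(f_1,g_4), S(f_2,g_4), S(g_3,g_4)) all reduce to 0 modulo the current basis, so we have a Gröbner basis.
Inter-reduce: drop elements whose leading term is divisible by another's, tail-reduce, and make monic.
Reduced Gröbner basis: {x_2^2 - 1, x_1 - 8/9x_2 - 1/9}.

Buchberger on the second generating set:
h_1 = 24x_1x_2 + 12x_2^2 - 3x_1 - 33, LT = x_1x_2.
h_2 = -40x_1x_2 - 4x_2^2 + 5x_1 + 39, LT = x_1x_2.

S(h_1,h_2): lcm = x_1x_2. S = 2/5x_2^2 - 2/5.
  reduce S modulo (h_1, h_2):
  remainder 2/5x_2^2 - 2/5 ≠ 0; add k_3 = 2/5x_2^2 - 2/5 to the basis.

S(h_1,k_3): lcm = x_1x_2^2. S = 1/2x_2^3 - 1/8x_1x_2 + x_1 - 11/8x_2.
  reduce S modulo (h_1, h_2, k_3):
  remainder 63/64x_1 - 7/8x_2 - 7/64 ≠ 0; add k_4 = 63/64x_1 - 7/8x_2 - 7/64 to the basis.

The other S-polynomials (S(h_2,k_3), S(h_1,k_4), S(h_2,k_4), S(k_3,k_4)) all reduce to 0 modulo the current basis, so we have a Gröbner basis.
Inter-reduce: drop elements whose leading term is divisible by another's, tail-reduce, and make monic.
Reduced Gröbner basis: {x_2^2 - 1, x_1 - 8/9x_2 - 1/9}.

Same reduced basis, so the two generating sets span the same ideal.

Yes, the ideals are equal.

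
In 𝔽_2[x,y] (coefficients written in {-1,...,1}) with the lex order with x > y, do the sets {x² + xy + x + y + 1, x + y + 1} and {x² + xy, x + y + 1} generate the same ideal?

Yes, the ideals are equal.

Two ideals are equal iff their reduced Gröbner bases coincide (the reduced basis is unique for a fixed ordering).
Buchberger on the first generating set:
f_1 = x² + xy + x + y + 1, LT = x².
f_2 = x + y + 1, LT = x.

S(f_1,f_2): lcm = x². S = y + 1.
  leading term y: no divisor's leading term divides it; move y to the remainder.
  leading term 1: no divisor's leading term divides it; move 1 to the remainder.
  remainder y + 1 ≠ 0; add g_3 = y + 1 to the basis.

The other S-polynomials (S(f_1,g_3), S(f_2,g_3)) all reduce to 0 modulo the current basis, so we have a Gröbner basis.
Inter-reduce: drop elements whose leading term is divisible by another's, tail-reduce, and make monic.
Reduced Gröbner basis: {x, y + 1}.

Buchberger on the second generating set:
h_1 = x² + xy, LT = x².
h_2 = x + y + 1, LT = x.

S(h_1,h_2): lcm = x². S = x.
  leading term x: subtract (1)·h_2 from x → y + 1
  leading term y: no divisor's leading term divides it; move y to the remainder.
  leading term 1: no divisor's leading term divides it; move 1 to the remainder.
  remainder y + 1 ≠ 0; add k_3 = y + 1 to the basis.

The other S-polynomials (S(h_1,k_3), S(h_2,k_3)) all reduce to 0 modulo the current basis, so we have a Gröbner basis.
Inter-reduce: drop elements whose leading term is divisible by another's, tail-reduce, and make monic.
Reduced Gröbner basis: {x, y + 1}.

These coincide, so the ideals are equal.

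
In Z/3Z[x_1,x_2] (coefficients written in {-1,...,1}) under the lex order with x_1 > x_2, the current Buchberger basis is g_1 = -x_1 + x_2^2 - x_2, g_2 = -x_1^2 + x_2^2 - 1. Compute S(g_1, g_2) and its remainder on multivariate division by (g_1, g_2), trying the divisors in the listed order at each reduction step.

lcm(LM(g_1), LM(g_2)) = x_1^2.
S = (lcm/LT(g_1))·g_1 − (lcm/LT(g_2))·g_2 = -x_1x_2^2 + x_1x_2 + x_2^2 - 1.
Reduce S modulo (g_1, g_2) in that order:
  leading term x_1x_2^2: subtract (x_2^2)·g_1 from -x_1x_2^2 + x_1x_2 + x_2^2 - 1 → x_1x_2 - x_2^4 + x_2^3 + x_2^2 - 1
  leading term x_1x_2: subtract (-x_2)·g_1 from x_1x_2 - x_2^4 + x_2^3 + x_2^2 - 1 → -x_2^4 - x_2^3 - 1
  leading term x_2^4: no divisor's leading term divides it; move -x_2^4 to the remainder.
  leading term x_2^3: no divisor's leading term divides it; move -x_2^3 to the remainder.
  leading term 1: no divisor's leading term divides it; move -1 to the remainder.
The remainder -x_2^4 - x_2^3 - 1 is nonzero, so it would be added as the next basis element.

S(g_1, g_2) = -x_1x_2^2 + x_1x_2 + x_2^2 - 1; remainder on division = -x_2^4 - x_2^3 - 1.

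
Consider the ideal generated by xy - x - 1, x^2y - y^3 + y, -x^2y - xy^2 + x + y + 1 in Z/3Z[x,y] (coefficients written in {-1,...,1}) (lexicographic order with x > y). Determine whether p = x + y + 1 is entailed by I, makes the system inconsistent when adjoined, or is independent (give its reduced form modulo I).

First compute the reduced Gröbner basis of I by Buchberger's algorithm.
f_1 = xy - x - 1, LT = xy.
f_2 = x^2y - y^3 + y, LT = x^2y.
f_3 = -x^2y - xy^2 + x + y + 1, LT = x^2y.

S(f_1,f_2): lcm = x^2y. S = -x^2 - x + y^3 - y.
  leading term x^2: no divisor's leading term divides it; move -x^2 to the remainder.
  leading term x: no divisor's leading term divides it; move -x to the remainder.
  leading term y^3: no divisor's leading term divides it; move y^3 to the remainder.
  leading term y: no divisor's leading term divides it; move -y to the remainder.
  remainder -x^2 - x + y^3 - y ≠ 0; add h_4 = -x^2 - x + y^3 - y to the basis.

S(f_1,f_3): lcm = x^2y. S = -x^2 - xy^2 + y + 1.
  leading term x^2: subtract (1)·h_4 from -x^2 - xy^2 + y + 1 → -xy^2 + x - y^3 - y + 1
  leading term xy^2: subtract (-y)·f_1 from -xy^2 + x - y^3 - y + 1 → -xy + x - y^3 + y + 1
  leading term xy: subtract (-1)·f_1 from -xy + x - y^3 + y + 1 → -y^3 + y
  leading term y^3: no divisor's leading term divides it; move -y^3 to the remainder.
  leading term y: no divisor's leading term divides it; move y to the remainder.
  remainder -y^3 + y ≠ 0; add h_5 = -y^3 + y to the basis.

S(f_1,h_4): lcm = x^2y. S = -x^2 - xy - x + y^4 - y^2.
  leading term x^2: subtract (1)·h_4 from -x^2 - xy - x + y^4 - y^2 → -xy + y^4 - y^3 - y^2 + y
  leading term xy: subtract (-1)·f_1 from -xy + y^4 - y^3 - y^2 + y → -x + y^4 - y^3 - y^2 + y - 1
  leading term x: no divisor's leading term divides it; move -x to the remainder.
  leading term y^4: subtract (-y)·h_5 from y^4 - y^3 - y^2 + y - 1 → -y^3 + y - 1
  leading term y^3: subtract (1)·h_5 from -y^3 + y - 1 → -1
  leading term 1: no divisor's leading term divides it; move -1 to the remainder.
  remainder -x - 1 ≠ 0; add h_6 = -x - 1 to the basis.

S(f_1,h_5): lcm = xy^3. S = -xy^2 + xy - y^2.
  leading term xy^2: subtract (-y)·f_1 from -xy^2 + xy - y^2 → -y^2 - y
  leading term y^2: no divisor's leading term divides it; move -y^2 to the remainder.
  leading term y: no divisor's leading term divides it; move -y to the remainder.
  remainder -y^2 - y ≠ 0; add h_7 = -y^2 - y to the basis.

S(f_1,h_6): lcm = xy. S = -x - y - 1.
  leading term x: subtract (1)·h_6 from -x - y - 1 → -y
  leading term y: no divisor's leading term divides it; move -y to the remainder.
  remainder -y ≠ 0; add h_8 = -y to the basis.

The other S-polynomials (S(f_2,f_3), S(f_2,h_4), S(f_3,h_4), S(f_2,h_5), S(f_3,h_5), S(h_4,h_5), S(f_2,h_6), S(f_3,h_6), S(h_4,h_6), S(h_5,h_6), S(f_1,h_7), S(f_2,h_7), S(f_3,h_7), S(h_4,h_7), S(h_5,h_7), S(h_6,h_7), S(f_1,h_8), S(f_2,h_8), S(f_3,h_8), S(h_4,h_8), S(h_5,h_8), S(h_6,h_8), S(h_7,h_8)) all reduce to 0 modulo the current basis, so we have a Gröbner basis.
Inter-reduce: drop elements whose leading term is divisible by another's, tail-reduce, and make monic.
Reduced Gröbner basis: {x + 1, y}.
Label its elements g_1 = x + 1, g_2 = y.

Reduce p = x + y + 1 modulo G:
  leading term x: subtract (1)·g_1 from x + y + 1 → y
  leading term y: subtract (1)·g_2 from y → 0
  normal form = 0.
Since the normal form is 0, p ∈ I.

x + y + 1 lies in I (it reduces to 0).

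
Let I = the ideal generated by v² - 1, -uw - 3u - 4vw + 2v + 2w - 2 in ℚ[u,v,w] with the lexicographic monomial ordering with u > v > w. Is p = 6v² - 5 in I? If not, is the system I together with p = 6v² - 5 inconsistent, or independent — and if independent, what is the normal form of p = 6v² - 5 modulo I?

First compute the reduced Gröbner basis of I by Buchberger's algorithm.
f_1 = v² - 1, LT = v².
f_2 = -uw - 3u - 4vw + 2v + 2w - 2, LT = uw.

The S-polynomials (S(f_1,f_2)) all reduce to 0 modulo the current basis, so we have a Gröbner basis.
Inter-reduce: drop elements whose leading term is divisible by another's, tail-reduce, and make monic.
Reduced Gröbner basis: {uw + 3u + 4vw - 2v - 2w + 2, v² - 1}.
Label its elements g_1 = uw + 3u + 4vw - 2v - 2w + 2, g_2 = v² - 1.

Reduce p = 6v² - 5 modulo G:
  leading term v²: subtract (6)·g_2 from 6v² - 5 → 1
  leading term 1: no divisor's leading term divides it; move 1 to the remainder.
  normal form = 1.
The normal form is nonzero, so p ∉ I. Since p minus its normal form lies in I, I + (p) = I + (r) where r = 1; decide whether this ideal is the whole ring.
Here r = 1 is a nonzero constant, hence a unit: 1 ∈ I + (p), the Gröbner basis of I + (p) is {1}, and the enlarged system has no common solution — adjoining p is inconsistent.

Adjoining 6v² - 5 makes the ideal the whole ring: the system is inconsistent.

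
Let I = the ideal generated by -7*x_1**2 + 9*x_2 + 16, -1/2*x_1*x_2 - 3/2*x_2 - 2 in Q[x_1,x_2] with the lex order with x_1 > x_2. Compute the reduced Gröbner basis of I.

f_1 = -7*x_1**2 + 9*x_2 + 16, LT = x_1**2.
f_2 = -1/2*x_1*x_2 - 3/2*x_2 - 2, LT = x_1*x_2.

S(f_1,f_2): lcm = x_1**2*x_2. S = -3*x_1*x_2 - 4*x_1 - 9/7*x_2**2 - 16/7*x_2.
  reduce S modulo (f_1, f_2):
  remainder -4*x_1 - 9/7*x_2**2 + 47/7*x_2 + 12 ≠ 0; add g_3 = -4*x_1 - 9/7*x_2**2 + 47/7*x_2 + 12 to the basis.

S(f_2,g_3): lcm = x_1*x_2. S = -9/28*x_2**3 + 47/28*x_2**2 + 6*x_2 + 4.
  reduce S modulo (f_1, f_2, g_3):
  remainder -9/28*x_2**3 + 47/28*x_2**2 + 6*x_2 + 4 ≠ 0; add g_4 = -9/28*x_2**3 + 47/28*x_2**2 + 6*x_2 + 4 to the basis.

The other S-polynomials (S(f_1,g_3), S(f_1,g_4), S(f_2,g_4), S(g_3,g_4)) all reduce to 0 modulo the current basis, so we have a Gröbner basis.
Inter-reduce: drop elements whose leading term is divisible by another's, tail-reduce, and make monic.

G = {x_1 + 9/28*x_2**2 - 47/28*x_2 - 3, x_2**3 - 47/9*x_2**2 - 56/3*x_2 - 112/9}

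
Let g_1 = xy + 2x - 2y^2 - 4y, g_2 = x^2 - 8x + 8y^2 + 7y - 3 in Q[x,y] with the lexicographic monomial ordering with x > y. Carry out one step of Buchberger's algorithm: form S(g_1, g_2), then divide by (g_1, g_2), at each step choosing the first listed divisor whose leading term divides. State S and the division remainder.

S(g_1, g_2) = 2x^2 - 2xy^2 + 4xy - 8y^3 - 7y^2 + 3y; remainder on division = -12y^3 - 15y^2 + 21y + 6.

lcm(LM(g_1), LM(g_2)) = x^2y.
S = (lcm/LT(g_1))·g_1 − (lcm/LT(g_2))·g_2 = 2x^2 - 2xy^2 + 4xy - 8y^3 - 7y^2 + 3y.
Reduce S modulo (g_1, g_2) in that order:
  leading term x^2: subtract (2)·g_2 from 2x^2 - 2xy^2 + 4xy - 8y^3 - 7y^2 + 3y → -2xy^2 + 4xy + 16x - 8y^3 - 23y^2 - 11y + 6
  leading term xy^2: subtract (-2y)·g_1 from -2xy^2 + 4xy + 16x - 8y^3 - 23y^2 - 11y + 6 → 8xy + 16x - 12y^3 - 31y^2 - 11y + 6
  leading term xy: subtract (8)·g_1 from 8xy + 16x - 12y^3 - 31y^2 - 11y + 6 → -12y^3 - 15y^2 + 21y + 6
  leading term y^3: no divisor's leading term divides it; move -12y^3 to the remainder.
  leading term y^2: no divisor's leading term divides it; move -15y^2 to the remainder.
  leading term y: no divisor's leading term divides it; move 21y to the remainder.
  leading term 1: no divisor's leading term divides it; move 6 to the remainder.
The remainder -12y^3 - 15y^2 + 21y + 6 is nonzero, so it would be added as the next basis element.
An S-polynomial is built so that the two leading terms cancel; whether anything survives reduction is exactly the Gröbner-basis criterion.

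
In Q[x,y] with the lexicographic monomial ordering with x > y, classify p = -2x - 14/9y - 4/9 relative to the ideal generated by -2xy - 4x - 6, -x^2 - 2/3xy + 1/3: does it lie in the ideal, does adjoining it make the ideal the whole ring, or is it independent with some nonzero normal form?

-2x - 14/9y - 4/9 lies in I (it reduces to 0).

First compute the reduced Gröbner basis of I by Buchberger's algorithm.
f_1 = -2xy - 4x - 6, LT = xy.
f_2 = -x^2 - 2/3xy + 1/3, LT = x^2.

S(f_1,f_2): lcm = x^2y. S = 2x^2 - 2/3xy^2 + 3x + 1/3y.
  leading term x^2: subtract (-2)·f_2 from 2x^2 - 2/3xy^2 + 3x + 1/3y → -2/3xy^2 - 4/3xy + 3x + 1/3y + 2/3
  leading term xy^2: subtract (1/3y)·f_1 from -2/3xy^2 - 4/3xy + 3x + 1/3y + 2/3 → 3x + 7/3y + 2/3
  leading term x: no divisor's leading term divides it; move 3x to the remainder.
  leading term y: no divisor's leading term divides it; move 7/3y to the remainder.
  leading term 1: no divisor's leading term divides it; move 2/3 to the remainder.
  remainder 3x + 7/3y + 2/3 ≠ 0; add h_3 = 3x + 7/3y + 2/3 to the basis.

S(f_1,h_3): lcm = xy. S = 2x - 7/9y^2 - 2/9y + 3.
  leading term x: subtract (2/3)·h_3 from 2x - 7/9y^2 - 2/9y + 3 → -7/9y^2 - 16/9y + 23/9
  leading term y^2: no divisor's leading term divides it; move -7/9y^2 to the remainder.
  leading term y: no divisor's leading term divides it; move -16/9y to the remainder.
  leading term 1: no divisor's leading term divides it; move 23/9 to the remainder.
  remainder -7/9y^2 - 16/9y + 23/9 ≠ 0; add h_4 = -7/9y^2 - 16/9y + 23/9 to the basis.

The other S-polynomials (S(f_2,h_3), S(f_1,h_4), S(f_2,h_4), S(h_3,h_4)) all reduce to 0 modulo the current basis, so we have a Gröbner basis.
Inter-reduce: drop elements whose leading term is divisible by another's, tail-reduce, and make monic.
Reduced Gröbner basis: {x + 7/9y + 2/9, y^2 + 16/7y - 23/7}.
Label its elements g_1 = x + 7/9y + 2/9, g_2 = y^2 + 16/7y - 23/7.

Reduce p = -2x - 14/9y - 4/9 modulo G:
  leading term x: subtract (-2)·g_1 from -2x - 14/9y - 4/9 → 0
  normal form = 0.
Since the normal form is 0, p ∈ I.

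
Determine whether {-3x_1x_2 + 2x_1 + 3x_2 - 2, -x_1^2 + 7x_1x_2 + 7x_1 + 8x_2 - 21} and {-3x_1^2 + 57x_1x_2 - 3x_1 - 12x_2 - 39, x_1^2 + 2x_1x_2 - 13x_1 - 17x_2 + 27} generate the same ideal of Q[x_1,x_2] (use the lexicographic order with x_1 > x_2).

For a fixed monomial order, each ideal has a unique reduced Gröbner basis; comparing bases decides equality.
Buchberger on the first generating set:
f_1 = -3x_1x_2 + 2x_1 + 3x_2 - 2, LT = x_1x_2.
f_2 = -x_1^2 + 7x_1x_2 + 7x_1 + 8x_2 - 21, LT = x_1^2.

S(f_1,f_2): lcm = x_1^2x_2. S = -2/3x_1^2 + 7x_1x_2^2 + 6x_1x_2 + 2/3x_1 + 8x_2^2 - 21x_2.
  leading term x_1^2: subtract (2/3)·f_2 from -2/3x_1^2 + 7x_1x_2^2 + 6x_1x_2 + 2/3x_1 + 8x_2^2 - 21x_2 → 7x_1x_2^2 + 4/3x_1x_2 - 4x_1 + 8x_2^2 - 79/3x_2 + 14
  leading term x_1x_2^2: subtract (-7/3x_2)·f_1 from 7x_1x_2^2 + 4/3x_1x_2 - 4x_1 + 8x_2^2 - 79/3x_2 + 14 → 6x_1x_2 - 4x_1 + 15x_2^2 - 31x_2 + 14
  leading term x_1x_2: subtract (-2)·f_1 from 6x_1x_2 - 4x_1 + 15x_2^2 - 31x_2 + 14 → 15x_2^2 - 25x_2 + 10
  leading term x_2^2: no divisor's leading term divides it; move 15x_2^2 to the remainder.
  leading term x_2: no divisor's leading term divides it; move -25x_2 to the remainder.
  leading term 1: no divisor's leading term divides it; move 10 to the remainder.
  remainder 15x_2^2 - 25x_2 + 10 ≠ 0; add g_3 = 15x_2^2 - 25x_2 + 10 to the basis.

S(f_1,g_3): lcm = x_1x_2^2. S = x_1x_2 - 2/3x_1 - x_2^2 + 2/3x_2.
  leading term x_1x_2: subtract (-1/3)·f_1 from x_1x_2 - 2/3x_1 - x_2^2 + 2/3x_2 → -x_2^2 + 5/3x_2 - 2/3
  leading term x_2^2: subtract (-1/15)·g_3 from -x_2^2 + 5/3x_2 - 2/3 → 0
  remainder 0.

S(f_2,g_3): leading monomials are coprime, so the S-polynomial reduces to 0 (Buchberger's first criterion).
Every S-polynomial of the final basis reduces to 0, so we have a Gröbner basis.
Inter-reduce: drop elements whose leading term is divisible by another's, tail-reduce, and make monic.
Reduced Gröbner basis: {x_1^2 - 35/3x_1 - 15x_2 + 77/3, x_1x_2 - 2/3x_1 - x_2 + 2/3, x_2^2 - 5/3x_2 + 2/3}.

Buchberger on the second generating set:
h_1 = -3x_1^2 + 57x_1x_2 - 3x_1 - 12x_2 - 39, LT = x_1^2.
h_2 = x_1^2 + 2x_1x_2 - 13x_1 - 17x_2 + 27, LT = x_1^2.

S(h_1,h_2): lcm = x_1^2. S = -21x_1x_2 + 14x_1 + 21x_2 - 14.
  leading term x_1x_2: no divisor's leading term divides it; move -21x_1x_2 to the remainder.
  leading term x_1: no divisor's leading term divides it; move 14x_1 to the remainder.
  leading term x_2: no divisor's leading term divides it; move 21x_2 to the remainder.
  leading term 1: no divisor's leading term divides it; move -14 to the remainder.
  remainder -21x_1x_2 + 14x_1 + 21x_2 - 14 ≠ 0; add k_3 = -21x_1x_2 + 14x_1 + 21x_2 - 14 to the basis.

S(h_1,k_3): lcm = x_1^2x_2. S = 2/3x_1^2 - 19x_1x_2^2 + 2x_1x_2 - 2/3x_1 + 4x_2^2 + 13x_2.
  leading term x_1^2: subtract (-2/9)·h_1 from 2/3x_1^2 - 19x_1x_2^2 + 2x_1x_2 - 2/3x_1 + 4x_2^2 + 13x_2 → -19x_1x_2^2 + 44/3x_1x_2 - 4/3x_1 + 4x_2^2 + 31/3x_2 - 26/3
  leading term x_1x_2^2: subtract (19/21x_2)·k_3 from -19x_1x_2^2 + 44/3x_1x_2 - 4/3x_1 + 4x_2^2 + 31/3x_2 - 26/3 → 2x_1x_2 - 4/3x_1 - 15x_2^2 + 23x_2 - 26/3
  leading term x_1x_2: subtract (-2/21)·k_3 from 2x_1x_2 - 4/3x_1 - 15x_2^2 + 23x_2 - 26/3 → -15x_2^2 + 25x_2 - 10
  leading term x_2^2: no divisor's leading term divides it; move -15x_2^2 to the remainder.
  leading term x_2: no divisor's leading term divides it; move 25x_2 to the remainder.
  leading term 1: no divisor's leading term divides it; move -10 to the remainder.
  remainder -15x_2^2 + 25x_2 - 10 ≠ 0; add k_4 = -15x_2^2 + 25x_2 - 10 to the basis.

S(h_2,k_3): lcm = x_1^2x_2. S = 2/3x_1^2 + 2x_1x_2^2 - 12x_1x_2 - 2/3x_1 - 17x_2^2 + 27x_2.
  leading term x_1^2: subtract (-2/9)·h_1 from 2/3x_1^2 + 2x_1x_2^2 - 12x_1x_2 - 2/3x_1 - 17x_2^2 + 27x_2 → 2x_1x_2^2 + 2/3x_1x_2 - 4/3x_1 - 17x_2^2 + 73/3x_2 - 26/3
  leading term x_1x_2^2: subtract (-2/21x_2)·k_3 from 2x_1x_2^2 + 2/3x_1x_2 - 4/3x_1 - 17x_2^2 + 73/3x_2 - 26/3 → 2x_1x_2 - 4/3x_1 - 15x_2^2 + 23x_2 - 26/3
  leading term x_1x_2: subtract (-2/21)·k_3 from 2x_1x_2 - 4/3x_1 - 15x_2^2 + 23x_2 - 26/3 → -15x_2^2 + 25x_2 - 10
  leading term x_2^2: subtract (1)·k_4 from -15x_2^2 + 25x_2 - 10 → 0
  remainder 0.

S(h_1,k_4): leading monomials are coprime, so the S-polynomial reduces to 0 (Buchberger's first criterion).
S(h_2,k_4): leading monomials are coprime, so the S-polynomial reduces to 0 (Buchberger's first criterion).
S(k_3,k_4): lcm = x_1x_2^2. S = x_1x_2 - 2/3x_1 - x_2^2 + 2/3x_2.
  leading term x_1x_2: subtract (-1/21)·k_3 from x_1x_2 - 2/3x_1 - x_2^2 + 2/3x_2 → -x_2^2 + 5/3x_2 - 2/3
  leading term x_2^2: subtract (1/15)·k_4 from -x_2^2 + 5/3x_2 - 2/3 → 0
  remainder 0.

Every S-polynomial of the final basis reduces to 0, so we have a Gröbner basis.
Inter-reduce: drop elements whose leading term is divisible by another's, tail-reduce, and make monic.
Reduced Gröbner basis: {x_1^2 - 35/3x_1 - 15x_2 + 77/3, x_1x_2 - 2/3x_1 - x_2 + 2/3, x_2^2 - 5/3x_2 + 2/3}.

The two bases agree; hence the ideals are identical.

Yes, the ideals are equal.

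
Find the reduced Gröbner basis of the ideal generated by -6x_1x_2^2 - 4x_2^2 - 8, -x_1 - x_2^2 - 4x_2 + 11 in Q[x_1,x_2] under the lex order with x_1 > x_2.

G = {x_1 + x_2^2 + 4x_2 - 11, x_2^4 + 4x_2^3 - 35/3x_2^2 - 4/3}

f_1 = -6x_1x_2^2 - 4x_2^2 - 8, LT = x_1x_2^2.
f_2 = -x_1 - x_2^2 - 4x_2 + 11, LT = x_1.

S(f_1,f_2): lcm = x_1x_2^2. S = -x_2^4 - 4x_2^3 + 35/3x_2^2 + 4/3.
  leading term x_2^4: no divisor's leading term divides it; move -x_2^4 to the remainder.
  leading term x_2^3: no divisor's leading term divides it; move -4x_2^3 to the remainder.
  leading term x_2^2: no divisor's leading term divides it; move 35/3x_2^2 to the remainder.
  leading term 1: no divisor's leading term divides it; move 4/3 to the remainder.
  remainder -x_2^4 - 4x_2^3 + 35/3x_2^2 + 4/3 ≠ 0; add g_3 = -x_2^4 - 4x_2^3 + 35/3x_2^2 + 4/3 to the basis.

The other S-polynomials (S(f_1,g_3), S(f_2,g_3)) all reduce to 0 modulo the current basis, so we have a Gröbner basis.
Inter-reduce: drop elements whose leading term is divisible by another's, tail-reduce, and make monic.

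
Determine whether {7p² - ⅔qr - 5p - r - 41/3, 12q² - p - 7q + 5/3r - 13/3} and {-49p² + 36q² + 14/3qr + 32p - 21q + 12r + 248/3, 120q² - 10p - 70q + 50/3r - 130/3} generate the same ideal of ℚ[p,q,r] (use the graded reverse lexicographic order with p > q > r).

Equality of ideals is decidable: compute both reduced Gröbner bases (unique for the ordering) and check whether they agree.
Buchberger on the first generating set:
f_1 = 7p² - ⅔qr - 5p - r - 41/3, LT = p².
f_2 = 12q² - p - 7q + 5/3r - 13/3, LT = q².

The S-polynomials (S(f_1,f_2)) all reduce to 0 modulo the current basis, so we have a Gröbner basis.
Inter-reduce: drop elements whose leading term is divisible by another's, tail-reduce, and make monic.
Reduced Gröbner basis: {p² - 2/21qr - 5/7p - 1/7r - 41/21, q² - 1/12p - 7/12q + 5/36r - 13/36}.

Buchberger on the second generating set:
h_1 = -49p² + 36q² + 14/3qr + 32p - 21q + 12r + 248/3, LT = p².
h_2 = 120q² - 10p - 70q + 50/3r - 130/3, LT = q².

The S-polynomials (S(h_1,h_2)) all reduce to 0 modulo the current basis, so we have a Gröbner basis.
Inter-reduce: drop elements whose leading term is divisible by another's, tail-reduce, and make monic.
Reduced Gröbner basis: {p² - 2/21qr - 5/7p - 1/7r - 41/21, q² - 1/12p - 7/12q + 5/36r - 13/36}.

Same reduced basis, so the two generating sets span the same ideal.

Yes, the ideals are equal.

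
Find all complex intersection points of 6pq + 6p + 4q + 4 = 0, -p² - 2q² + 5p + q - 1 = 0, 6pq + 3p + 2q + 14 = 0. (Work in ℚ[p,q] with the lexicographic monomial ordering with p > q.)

Compute a lex Gröbner basis by Buchberger's algorithm.
f_1 = 6pq + 6p + 4q + 4, LT = pq.
f_2 = -p² + 5p - 2q² + q - 1, LT = p².
f_3 = 6pq + 3p + 2q + 14, LT = pq.

S(f_1,f_2): lcm = p²q. S = p² + 17/3pq + ⅔p - 2q³ + q² - q.
  reduce S modulo (f_1, f_2, f_3):
  remainder -2q³ - q² - 34/9q - 43/9 ≠ 0; add h_4 = -2q³ - q² - 34/9q - 43/9 to the basis.

S(f_1,f_3): lcm = pq. S = ½p + ⅓q - 5/3.
  reduce S modulo (f_1, f_2, f_3, h_4):
  remainder ½p + ⅓q - 5/3 ≠ 0; add h_5 = ½p + ⅓q - 5/3 to the basis.

S(f_2,f_3): lcm = p²q. S = -½p² - 16/3pq - 7/3p + 2q³ - q² + q.
  reduce S modulo (f_1, f_2, f_3, h_4, h_5):
  remainder -q² - 1/18q + 17/18 ≠ 0; add h_6 = -q² - 1/18q + 17/18 to the basis.

S(f_3,h_4): lcm = pq³. S = -17/9pq - 43/18p + ⅓q³ + 7/3q².
  reduce S modulo (f_1, f_2, f_3, h_4, h_5, h_6):
  remainder 91/108q + 91/108 ≠ 0; add h_7 = 91/108q + 91/108 to the basis.

The other S-polynomials (S(f_1,h_4), S(f_2,h_4), S(f_1,h_5), S(f_2,h_5), S(f_3,h_5), S(h_4,h_5), S(f_1,h_6), S(f_2,h_6), S(f_3,h_6), S(h_4,h_6), S(h_5,h_6), S(f_1,h_7), S(f_2,h_7), S(f_3,h_7), S(h_4,h_7), S(h_5,h_7), S(h_6,h_7)) all reduce to 0 modulo the current basis, so we have a Gröbner basis.
Inter-reduce: drop elements whose leading term is divisible by another's, tail-reduce, and make monic.
Reduced Gröbner basis: {p - 4, q + 1}.

The lex basis is triangular: the last element involves only q. Solving q + 1 = 0 gives q ∈ {-1}; substituting each value into the earlier elements determines the remaining variables.
  q = -1: the earlier basis element becomes p - 4 = 0, giving p = 4 — point (4, -1).
This is the nonlinear analogue of row-reducing a linear system.

{(4, -1)}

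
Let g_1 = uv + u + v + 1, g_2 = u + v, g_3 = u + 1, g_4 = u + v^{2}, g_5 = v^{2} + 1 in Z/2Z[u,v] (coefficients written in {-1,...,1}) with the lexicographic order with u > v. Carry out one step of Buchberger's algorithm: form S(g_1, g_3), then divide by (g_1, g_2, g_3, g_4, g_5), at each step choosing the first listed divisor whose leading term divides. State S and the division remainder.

S(g_1, g_3) = u + 1; remainder on division = v + 1.

lcm(LM(g_1), LM(g_3)) = uv.
S = (lcm/LT(g_1))·g_1 − (lcm/LT(g_3))·g_3 = u + 1.
Reduce S modulo (g_1, g_2, g_3, g_4, g_5) in that order:
  leading term u: subtract (1)·g_2 from u + 1 → v + 1
  leading term v: no divisor's leading term divides it; move v to the remainder.
  leading term 1: no divisor's leading term divides it; move 1 to the remainder.
The remainder v + 1 is nonzero, so it would be added as the next basis element.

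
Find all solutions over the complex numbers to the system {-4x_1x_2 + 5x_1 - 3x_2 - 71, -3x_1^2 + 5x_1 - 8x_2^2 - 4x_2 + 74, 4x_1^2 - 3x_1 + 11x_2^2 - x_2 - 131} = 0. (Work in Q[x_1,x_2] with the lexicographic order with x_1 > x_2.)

Compute a lex Gröbner basis by Buchberger's algorithm.
f_1 = -4x_1x_2 + 5x_1 - 3x_2 - 71, LT = x_1x_2.
f_2 = -3x_1^2 + 5x_1 - 8x_2^2 - 4x_2 + 74, LT = x_1^2.
f_3 = 4x_1^2 - 3x_1 + 11x_2^2 - x_2 - 131, LT = x_1^2.

S(f_1,f_2): lcm = x_1^2x_2. S = -5/4x_1^2 + 29/12x_1x_2 + 71/4x_1 - 8/3x_2^3 - 4/3x_2^2 + 74/3x_2.
  reduce S modulo (f_1, f_2, f_3):
  remainder 299/16x_1 - 8/3x_2^3 + 2x_2^2 + 1177/48x_2 - 3539/48 ≠ 0; add h_4 = 299/16x_1 - 8/3x_2^3 + 2x_2^2 + 1177/48x_2 - 3539/48 to the basis.

S(f_1,f_3): lcm = x_1^2x_2. S = -5/4x_1^2 + 3/2x_1x_2 + 71/4x_1 - 11/4x_2^3 + 1/4x_2^2 + 131/4x_2.
  reduce S modulo (f_1, f_2, f_3, h_4):
  remainder -2657/10764x_2^3 + 6121/3588x_2^2 + 110593/10764x_2 + 63239/5382 ≠ 0; add h_5 = -2657/10764x_2^3 + 6121/3588x_2^2 + 110593/10764x_2 + 63239/5382 to the basis.

S(f_2,f_3): lcm = x_1^2. S = -11/12x_1 - 1/12x_2^2 + 19/12x_2 + 97/12.
  reduce S modulo (f_1, f_2, f_3, h_4, h_5):
  remainder -9451/10628x_2^2 - 14127/5314x_2 - 4676/2657 ≠ 0; add h_6 = -9451/10628x_2^2 - 14127/5314x_2 - 4676/2657 to the basis.

S(f_1,h_4): lcm = x_1x_2. S = -5/4x_1 + 128/897x_2^4 - 32/299x_2^3 - 1177/897x_2^2 + 16847/3588x_2 + 71/4.
  reduce S modulo (f_1, f_2, f_3, h_4, h_5, h_6):
  remainder 341140623/25111307x_2 + 682281246/25111307 ≠ 0; add h_7 = 341140623/25111307x_2 + 682281246/25111307 to the basis.

The other S-polynomials (S(f_2,h_4), S(f_3,h_4), S(f_1,h_5), S(f_2,h_5), S(f_3,h_5), S(h_4,h_5), S(f_1,h_6), S(f_2,h_6), S(f_3,h_6), S(h_4,h_6), S(h_5,h_6), S(f_1,h_7), S(f_2,h_7), S(f_3,h_7), S(h_4,h_7), S(h_5,h_7), S(h_6,h_7)) all reduce to 0 modulo the current basis, so we have a Gröbner basis.
Inter-reduce: drop elements whose leading term is divisible by another's, tail-reduce, and make monic.
Reduced Gröbner basis: {x_1 - 5, x_2 + 2}.

From the last basis element, x_2 + 2 = 0, so x_2 takes values in {-2}. Each choice, substituted upward through the basis, yields the corresponding point(s) of the solution set.
  x_2 = -2: the earlier basis element becomes x_1 - 5 = 0, giving x_1 = 5 — point (5, -2).

{(5, -2)}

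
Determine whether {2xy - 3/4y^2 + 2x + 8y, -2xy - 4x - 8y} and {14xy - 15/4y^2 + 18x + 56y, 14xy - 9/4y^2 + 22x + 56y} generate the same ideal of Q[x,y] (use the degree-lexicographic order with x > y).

Yes, the ideals are equal.

Equality of ideals is decidable: compute both reduced Gröbner bases (unique for the ordering) and check whether they agree.
Buchberger on the first generating set:
f_1 = 2xy - 3/4y^2 + 2x + 8y, LT = xy.
f_2 = -2xy - 4x - 8y, LT = xy.

S(f_1,f_2): lcm = xy. S = -3/8y^2 - x.
  leading term y^2: no divisor's leading term divides it; move -3/8y^2 to the remainder.
  leading term x: no divisor's leading term divides it; move -x to the remainder.
  remainder -3/8y^2 - x ≠ 0; add g_3 = -3/8y^2 - x to the basis.

S(f_1,g_3): lcm = xy^2. S = -3/8y^3 - 8/3x^2 + xy + 4y^2.
  leading term y^3: subtract (y)·g_3 from -3/8y^3 - 8/3x^2 + xy + 4y^2 → -8/3x^2 + 2xy + 4y^2
  leading term x^2: no divisor's leading term divides it; move -8/3x^2 to the remainder.
  leading term xy: subtract (1)·f_1 from 2xy + 4y^2 → 19/4y^2 - 2x - 8y
  leading term y^2: subtract (-38/3)·g_3 from 19/4y^2 - 2x - 8y → -44/3x - 8y
  leading term x: no divisor's leading term divides it; move -44/3x to the remainder.
  leading term y: no divisor's leading term divides it; move -8y to the remainder.
  remainder -8/3x^2 - 44/3x - 8y ≠ 0; add g_4 = -8/3x^2 - 44/3x - 8y to the basis.

The other S-polynomials (S(f_2,g_3), S(f_1,g_4), S(f_2,g_4), S(g_3,g_4)) all reduce to 0 modulo the current basis, so we have a Gröbner basis.
Inter-reduce: drop elements whose leading term is divisible by another's, tail-reduce, and make monic.
Reduced Gröbner basis: {x^2 + 11/2x + 3y, xy + 2x + 4y, y^2 + 8/3x}.

Buchberger on the second generating set:
h_1 = 14xy - 15/4y^2 + 18x + 56y, LT = xy.
h_2 = 14xy - 9/4y^2 + 22x + 56y, LT = xy.

S(h_1,h_2): lcm = xy. S = -3/28y^2 - 2/7x.
  leading term y^2: no divisor's leading term divides it; move -3/28y^2 to the remainder.
  leading term x: no divisor's leading term divides it; move -2/7x to the remainder.
  remainder -3/28y^2 - 2/7x ≠ 0; add k_3 = -3/28y^2 - 2/7x to the basis.

S(h_1,k_3): lcm = xy^2. S = -15/56y^3 - 8/3x^2 + 9/7xy + 4y^2.
  leading term y^3: subtract (5/2y)·k_3 from -15/56y^3 - 8/3x^2 + 9/7xy + 4y^2 → -8/3x^2 + 2xy + 4y^2
  leading term x^2: no divisor's leading term divides it; move -8/3x^2 to the remainder.
  leading term xy: subtract (1/7)·h_1 from 2xy + 4y^2 → 127/28y^2 - 18/7x - 8y
  leading term y^2: subtract (-127/3)·k_3 from 127/28y^2 - 18/7x - 8y → -44/3x - 8y
  leading term x: no divisor's leading term divides it; move -44/3x to the remainder.
  leading term y: no divisor's leading term divides it; move -8y to the remainder.
  remainder -8/3x^2 - 44/3x - 8y ≠ 0; add k_4 = -8/3x^2 - 44/3x - 8y to the basis.

The other S-polynomials (S(h_2,k_3), S(h_1,k_4), S(h_2,k_4), S(k_3,k_4)) all reduce to 0 modulo the current basis, so we have a Gröbner basis.
Inter-reduce: drop elements whose leading term is divisible by another's, tail-reduce, and make monic.
Reduced Gröbner basis: {x^2 + 11/2x + 3y, xy + 2x + 4y, y^2 + 8/3x}.

The two bases agree; hence the ideals are identical.
The same test decides containment: I ⊆ J iff every generator of I reduces to 0 modulo a Gröbner basis of J.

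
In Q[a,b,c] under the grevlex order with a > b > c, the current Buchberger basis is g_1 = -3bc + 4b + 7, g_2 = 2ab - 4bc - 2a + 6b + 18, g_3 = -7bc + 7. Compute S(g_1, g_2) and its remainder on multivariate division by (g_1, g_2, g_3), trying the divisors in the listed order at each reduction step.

S(g_1, g_2) = 2bc^2 - 4/3ab + ac - 3bc - 7/3a - 9c; remainder on division = ac - 11/3a - 13/3c + 5.

lcm(LM(g_1), LM(g_2)) = abc.
S = (lcm/LT(g_1))·g_1 − (lcm/LT(g_2))·g_2 = 2bc^2 - 4/3ab + ac - 3bc - 7/3a - 9c.
Reduce S modulo (g_1, g_2, g_3) in that order:
  leading term bc^2: subtract (-2/3c)·g_1 from 2bc^2 - 4/3ab + ac - 3bc - 7/3a - 9c → -4/3ab + ac - 1/3bc - 7/3a - 13/3c
  leading term ab: subtract (-2/3)·g_2 from -4/3ab + ac - 1/3bc - 7/3a - 13/3c → ac - 3bc - 11/3a + 4b - 13/3c + 12
  leading term ac: no divisor's leading term divides it; move ac to the remainder.
  leading term bc: subtract (1)·g_1 from -3bc - 11/3a + 4b - 13/3c + 12 → -11/3a - 13/3c + 5
  leading term a: no divisor's leading term divides it; move -11/3a to the remainder.
  leading term c: no divisor's leading term divides it; move -13/3c to the remainder.
  leading term 1: no divisor's leading term divides it; move 5 to the remainder.
The remainder ac - 11/3a - 13/3c + 5 is nonzero, so it would be added as the next basis element.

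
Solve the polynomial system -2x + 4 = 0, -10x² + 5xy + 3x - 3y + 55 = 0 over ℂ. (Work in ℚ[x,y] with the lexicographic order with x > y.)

{(2, -3)}

Compute a lex Gröbner basis by Buchberger's algorithm.
f_1 = -2x + 4, LT = x.
f_2 = -10x² + 5xy + 3x - 3y + 55, LT = x².

S(f_1,f_2): lcm = x². S = ½xy - 17/10x - 3/10y + 11/2.
  leading term xy: subtract (-¼y)·f_1 from ½xy - 17/10x - 3/10y + 11/2 → -17/10x + 7/10y + 11/2
  leading term x: subtract (17/20)·f_1 from -17/10x + 7/10y + 11/2 → 7/10y + 21/10
  leading term y: no divisor's leading term divides it; move 7/10y to the remainder.
  leading term 1: no divisor's leading term divides it; move 21/10 to the remainder.
  remainder 7/10y + 21/10 ≠ 0; add h_3 = 7/10y + 21/10 to the basis.

S(f_1,h_3): leading monomials are coprime, so the S-polynomial reduces to 0 (Buchberger's first criterion).
S(f_2,h_3): leading monomials are coprime, so the S-polynomial reduces to 0 (Buchberger's first criterion).
Every S-polynomial of the final basis reduces to 0, so we have a Gröbner basis.
Inter-reduce: drop elements whose leading term is divisible by another's, tail-reduce, and make monic.
Reduced Gröbner basis: {x - 2, y + 3}.

A lex Gröbner basis eliminates variables successively. Here y + 3 depends only on y, with roots {-3}; lifting each root through the earlier basis elements recovers the full solutions.
  y = -3: the earlier basis element becomes x - 2 = 0, giving x = 2 — point (2, -3).
Each listed point satisfies every original equation (direct substitution).
A lex Gröbner basis triangularizes the system, enabling back-substitution.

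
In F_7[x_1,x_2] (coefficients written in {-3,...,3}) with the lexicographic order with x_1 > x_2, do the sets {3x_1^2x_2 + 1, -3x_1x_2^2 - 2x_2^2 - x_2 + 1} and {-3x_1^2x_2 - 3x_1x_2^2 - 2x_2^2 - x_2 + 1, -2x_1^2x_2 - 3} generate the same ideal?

Equality of ideals is decidable: compute both reduced Gröbner bases (unique for the ordering) and check whether they agree.
Buchberger on the first generating set:
f_1 = 3x_1^2x_2 + 1, LT = x_1^2x_2.
f_2 = -3x_1x_2^2 - 2x_2^2 - x_2 + 1, LT = x_1x_2^2.

S(f_1,f_2): lcm = x_1^2x_2^2. S = -3x_1x_2^2 + 2x_1x_2 - 2x_1 - 2x_2.
  leading term x_1x_2^2: subtract (1)·f_2 from -3x_1x_2^2 + 2x_1x_2 - 2x_1 - 2x_2 → 2x_1x_2 - 2x_1 + 2x_2^2 - x_2 - 1
  leading term x_1x_2: no divisor's leading term divides it; move 2x_1x_2 to the remainder.
  leading term x_1: no divisor's leading term divides it; move -2x_1 to the remainder.
  leading term x_2^2: no divisor's leading term divides it; move 2x_2^2 to the remainder.
  leading term x_2: no divisor's leading term divides it; move -x_2 to the remainder.
  leading term 1: no divisor's leading term divides it; move -1 to the remainder.
  remainder 2x_1x_2 - 2x_1 + 2x_2^2 - x_2 - 1 ≠ 0; add g_3 = 2x_1x_2 - 2x_1 + 2x_2^2 - x_2 - 1 to the basis.

S(f_1,g_3): lcm = x_1^2x_2. S = x_1^2 - x_1x_2^2 - 3x_1x_2 - 3x_1 - 2.
  leading term x_1^2: no divisor's leading term divides it; move x_1^2 to the remainder.
  leading term x_1x_2^2: subtract (-2)·f_2 from -x_1x_2^2 - 3x_1x_2 - 3x_1 - 2 → -3x_1x_2 - 3x_1 + 3x_2^2 - 2x_2
  leading term x_1x_2: subtract (2)·g_3 from -3x_1x_2 - 3x_1 + 3x_2^2 - 2x_2 → x_1 - x_2^2 + 2
  leading term x_1: no divisor's leading term divides it; move x_1 to the remainder.
  leading term x_2^2: no divisor's leading term divides it; move -x_2^2 to the remainder.
  leading term 1: no divisor's leading term divides it; move 2 to the remainder.
  remainder x_1^2 + x_1 - x_2^2 + 2 ≠ 0; add g_4 = x_1^2 + x_1 - x_2^2 + 2 to the basis.

S(f_2,g_3): lcm = x_1x_2^2. S = x_1x_2 - x_2^3 + 2x_2 + 2.
  leading term x_1x_2: subtract (-3)·g_3 from x_1x_2 - x_2^3 + 2x_2 + 2 → x_1 - x_2^3 - x_2^2 - x_2 - 1
  leading term x_1: no divisor's leading term divides it; move x_1 to the remainder.
  leading term x_2^3: no divisor's leading term divides it; move -x_2^3 to the remainder.
  leading term x_2^2: no divisor's leading term divides it; move -x_2^2 to the remainder.
  leading term x_2: no divisor's leading term divides it; move -x_2 to the remainder.
  leading term 1: no divisor's leading term divides it; move -1 to the remainder.
  remainder x_1 - x_2^3 - x_2^2 - x_2 - 1 ≠ 0; add g_5 = x_1 - x_2^3 - x_2^2 - x_2 - 1 to the basis.

S(f_2,g_4): lcm = x_1^2x_2^2. S = 2x_1x_2^2 - 2x_1x_2 + 2x_1 + x_2^4 - 2x_2^2.
  leading term x_1x_2^2: subtract (-3)·f_2 from 2x_1x_2^2 - 2x_1x_2 + 2x_1 + x_2^4 - 2x_2^2 → -2x_1x_2 + 2x_1 + x_2^4 - x_2^2 - 3x_2 + 3
  leading term x_1x_2: subtract (-1)·g_3 from -2x_1x_2 + 2x_1 + x_2^4 - x_2^2 - 3x_2 + 3 → x_2^4 + x_2^2 + 3x_2 + 2
  leading term x_2^4: no divisor's leading term divides it; move x_2^4 to the remainder.
  leading term x_2^2: no divisor's leading term divides it; move x_2^2 to the remainder.
  leading term x_2: no divisor's leading term divides it; move 3x_2 to the remainder.
  leading term 1: no divisor's leading term divides it; move 2 to the remainder.
  remainder x_2^4 + x_2^2 + 3x_2 + 2 ≠ 0; add g_6 = x_2^4 + x_2^2 + 3x_2 + 2 to the basis.

The other S-polynomials (S(f_1,g_4), S(g_3,g_4), S(f_1,g_5), S(f_2,g_5), S(g_3,g_5), S(g_4,g_5), S(f_1,g_6), S(f_2,g_6), S(g_3,g_6), S(g_4,g_6), S(g_5,g_6)) all reduce to 0 modulo the current basis, so we have a Gröbner basis.
Inter-reduce: drop elements whose leading term is divisible by another's, tail-reduce, and make monic.
Reduced Gröbner basis: {x_1 - x_2^3 - x_2^2 - x_2 - 1, x_2^4 + x_2^2 + 3x_2 + 2}.

Buchberger on the second generating set:
h_1 = -3x_1^2x_2 - 3x_1x_2^2 - 2x_2^2 - x_2 + 1, LT = x_1^2x_2.
h_2 = -2x_1^2x_2 - 3, LT = x_1^2x_2.

S(h_1,h_2): lcm = x_1^2x_2. S = x_1x_2^2 + 3x_2^2 - 2x_2 - 3.
  leading term x_1x_2^2: no divisor's leading term divides it; move x_1x_2^2 to the remainder.
  leading term x_2^2: no divisor's leading term divides it; move 3x_2^2 to the remainder.
  leading term x_2: no divisor's leading term divides it; move -2x_2 to the remainder.
  leading term 1: no divisor's leading term divides it; move -3 to the remainder.
  remainder x_1x_2^2 + 3x_2^2 - 2x_2 - 3 ≠ 0; add k_3 = x_1x_2^2 + 3x_2^2 - 2x_2 - 3 to the basis.

S(h_1,k_3): lcm = x_1^2x_2^2. S = x_1x_2^3 - 3x_1x_2^2 + 2x_1x_2 + 3x_1 + 3x_2^3 - 2x_2^2 + 2x_2.
  leading term x_1x_2^3: subtract (x_2)·k_3 from x_1x_2^3 - 3x_1x_2^2 + 2x_1x_2 + 3x_1 + 3x_2^3 - 2x_2^2 + 2x_2 → -3x_1x_2^2 + 2x_1x_2 + 3x_1 - 2x_2
  leading term x_1x_2^2: subtract (-3)·k_3 from -3x_1x_2^2 + 2x_1x_2 + 3x_1 - 2x_2 → 2x_1x_2 + 3x_1 + 2x_2^2 - x_2 - 2
  leading term x_1x_2: no divisor's leading term divides it; move 2x_1x_2 to the remainder.
  leading term x_1: no divisor's leading term divides it; move 3x_1 to the remainder.
  leading term x_2^2: no divisor's leading term divides it; move 2x_2^2 to the remainder.
  leading term x_2: no divisor's leading term divides it; move -x_2 to the remainder.
  leading term 1: no divisor's leading term divides it; move -2 to the remainder.
  remainder 2x_1x_2 + 3x_1 + 2x_2^2 - x_2 - 2 ≠ 0; add k_4 = 2x_1x_2 + 3x_1 + 2x_2^2 - x_2 - 2 to the basis.

S(h_1,k_4): lcm = x_1^2x_2. S = 2x_1^2 - 3x_1x_2 + x_1 + 3x_2^2 - 2x_2 + 2.
  leading term x_1^2: no divisor's leading term divides it; move 2x_1^2 to the remainder.
  leading term x_1x_2: subtract (2)·k_4 from -3x_1x_2 + x_1 + 3x_2^2 - 2x_2 + 2 → 2x_1 - x_2^2 - 1
  leading term x_1: no divisor's leading term divides it; move 2x_1 to the remainder.
  leading term x_2^2: no divisor's leading term divides it; move -x_2^2 to the remainder.
  leading term 1: no divisor's leading term divides it; move -1 to the remainder.
  remainder 2x_1^2 + 2x_1 - x_2^2 - 1 ≠ 0; add k_5 = 2x_1^2 + 2x_1 - x_2^2 - 1 to the basis.

S(k_3,k_4): lcm = x_1x_2^2. S = 2x_1x_2 - x_2^3 - x_2 - 3.
  leading term x_1x_2: subtract (1)·k_4 from 2x_1x_2 - x_2^3 - x_2 - 3 → -3x_1 - x_2^3 - 2x_2^2 - 1
  leading term x_1: no divisor's leading term divides it; move -3x_1 to the remainder.
  leading term x_2^3: no divisor's leading term divides it; move -x_2^3 to the remainder.
  leading term x_2^2: no divisor's leading term divides it; move -2x_2^2 to the remainder.
  leading term 1: no divisor's leading term divides it; move -1 to the remainder.
  remainder -3x_1 - x_2^3 - 2x_2^2 - 1 ≠ 0; add k_6 = -3x_1 - x_2^3 - 2x_2^2 - 1 to the basis.

S(k_3,k_5): lcm = x_1^2x_2^2. S = 2x_1x_2^2 - 2x_1x_2 - 3x_1 - 3x_2^4 - 3x_2^2.
  leading term x_1x_2^2: subtract (2)·k_3 from 2x_1x_2^2 - 2x_1x_2 - 3x_1 - 3x_2^4 - 3x_2^2 → -2x_1x_2 - 3x_1 - 3x_2^4 - 2x_2^2 - 3x_2 - 1
  leading term x_1x_2: subtract (-1)·k_4 from -2x_1x_2 - 3x_1 - 3x_2^4 - 2x_2^2 - 3x_2 - 1 → -3x_2^4 + 3x_2 - 3
  leading term x_2^4: no divisor's leading term divides it; move -3x_2^4 to the remainder.
  leading term x_2: no divisor's leading term divides it; move 3x_2 to the remainder.
  leading term 1: no divisor's leading term divides it; move -3 to the remainder.
  remainder -3x_2^4 + 3x_2 - 3 ≠ 0; add k_7 = -3x_2^4 + 3x_2 - 3 to the basis.

The other S-polynomials (S(h_2,k_3), S(h_2,k_4), S(h_1,k_5), S(h_2,k_5), S(k_4,k_5), S(h_1,k_6), S(h_2,k_6), S(k_3,k_6), S(k_4,k_6), S(k_5,k_6), S(h_1,k_7), S(h_2,k_7), S(k_3,k_7), S(k_4,k_7), S(k_5,k_7), S(k_6,k_7)) all reduce to 0 modulo the current basis, so we have a Gröbner basis.
Inter-reduce: drop elements whose leading term is divisible by another's, tail-reduce, and make monic.
Reduced Gröbner basis: {x_1 - 2x_2^3 + 3x_2^2 - 2, x_2^4 - x_2 + 1}.

Since the reduced bases disagree, the two ideals are not the same.

No, the ideals differ.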